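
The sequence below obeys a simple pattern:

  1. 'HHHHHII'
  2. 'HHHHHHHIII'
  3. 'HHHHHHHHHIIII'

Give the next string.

The n-th term is 2n-1 H's then n-1 I's, where the shown terms are n = 3, 4, 5.
At n = 6 the blocks have lengths 11, 5.

HHHHHHHHHHHIIIII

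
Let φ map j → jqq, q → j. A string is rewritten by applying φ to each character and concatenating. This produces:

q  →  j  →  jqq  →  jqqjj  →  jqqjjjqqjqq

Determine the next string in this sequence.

Expanding jqqjjjqqjqq: j→jqq, q→j, q→j, j→jqq, j→jqq, j→jqq, q→j, q→j, j→jqq, q→j, q→j. Concatenated: jqq j j jqq jqq jqq j j jqq j j.

jqqjjjqqjqqjqqjjjqqjj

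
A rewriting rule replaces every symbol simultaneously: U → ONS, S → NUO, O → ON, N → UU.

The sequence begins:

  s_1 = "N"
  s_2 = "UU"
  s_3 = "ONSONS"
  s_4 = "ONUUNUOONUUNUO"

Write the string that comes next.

ONUUONSONSUUONSONONUUONSONSUUONSON

Applying the rule to each of the 14 symbols of ONUUNUOONUUNUO gives the pieces ON UU ONS ONS UU ONS ON ON UU ONS ONS UU ONS ON, which concatenate to the answer.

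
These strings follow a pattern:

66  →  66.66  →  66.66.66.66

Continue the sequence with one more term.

s(k+1) = s(k)·.·s(k) — each term doubles the last with '.' between the halves.
So the next term is two copies of 66.66.66.66 with '.' between the halves.

66.66.66.66.66.66.66.66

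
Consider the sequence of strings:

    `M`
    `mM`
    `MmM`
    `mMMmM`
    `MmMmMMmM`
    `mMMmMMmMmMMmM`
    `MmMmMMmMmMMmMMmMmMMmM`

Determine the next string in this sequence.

Each term (from the third on) is the two preceding terms concatenated in order: term 3 = M·mM = MmM.
Continuing: mMMmMMmMmMMmM · MmMmMMmMmMMmMMmMmMMmM gives term 8.

mMMmMMmMmMMmMMmMmMMmMmMMmMMmMmMMmM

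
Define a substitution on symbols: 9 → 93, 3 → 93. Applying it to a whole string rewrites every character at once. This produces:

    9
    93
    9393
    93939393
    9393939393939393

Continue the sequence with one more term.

93939393939393939393939393939393

φ(9393939393939393) expands symbol-by-symbol to 93 93 93 93 93 93 93 93 93 93 93 93 93 93 93 93; joining the 16 pieces gives the next term.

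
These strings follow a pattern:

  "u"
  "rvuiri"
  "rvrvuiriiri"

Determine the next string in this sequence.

Each term wraps the previous one in rv on the left and iri on the right.
So the next term is rv·rvrvuiriiri·iri.

rvrvrvuiriiriiri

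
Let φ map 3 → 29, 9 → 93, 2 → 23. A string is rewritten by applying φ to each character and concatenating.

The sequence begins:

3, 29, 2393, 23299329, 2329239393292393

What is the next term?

Rewriting the 16 symbols of 2329239393292393 one by one yields 23 29 23 93 23 29 93 29 93 29 23 93 23 29 93 29; concatenated:

23292393232993299329239323299329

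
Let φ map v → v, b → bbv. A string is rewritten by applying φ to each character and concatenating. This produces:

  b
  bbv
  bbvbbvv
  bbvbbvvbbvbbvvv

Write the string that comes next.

bbvbbvvbbvbbvvvbbvbbvvbbvbbvvvv

Replace each of the 15 characters of bbvbbvvbbvbbvvv in place — bbv bbv v bbv bbv v v bbv bbv v bbv bbv v v v — and concatenate.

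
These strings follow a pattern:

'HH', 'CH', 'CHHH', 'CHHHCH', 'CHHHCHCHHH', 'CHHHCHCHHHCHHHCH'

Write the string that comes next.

CHHHCHCHHHCHHHCHCHHHCHCHHH

This is a Fibonacci-style word recurrence s(k) = s(k−1)·s(k−2): e.g. CH·HH = CHHH.
Continuing: CHHHCHCHHHCHHHCH · CHHHCHCHHH gives term 7.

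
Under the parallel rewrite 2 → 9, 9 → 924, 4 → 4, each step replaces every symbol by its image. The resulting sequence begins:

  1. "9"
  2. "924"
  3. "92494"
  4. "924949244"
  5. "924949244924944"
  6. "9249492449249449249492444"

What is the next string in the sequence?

Replace each of the 25 characters of 9249492449249449249492444 in place — 924 9 4 924 4 924 9 4 4 924 9 4 924 4 4 924 9 4 924 4 924 9 4 4 4 — and concatenate.

92494924492494492494924449249492449249444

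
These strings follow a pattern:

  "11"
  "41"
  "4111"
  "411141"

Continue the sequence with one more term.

Each term (from the third on) is the previous term followed by the one before it: term 3 = 41·11 = 4111.
Continuing: 411141 · 4111 gives term 5.

4111414111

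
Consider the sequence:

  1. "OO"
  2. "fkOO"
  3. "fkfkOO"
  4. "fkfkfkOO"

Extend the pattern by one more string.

Every step adds fk at the front: s(k+1) = fk·s(k).
Applying this once more to fkfkfkOO:

fkfkfkfkOO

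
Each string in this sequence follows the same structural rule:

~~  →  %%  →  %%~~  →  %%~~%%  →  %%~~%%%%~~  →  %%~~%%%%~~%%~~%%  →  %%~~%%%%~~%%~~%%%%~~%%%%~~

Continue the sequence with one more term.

From term 3 onward, concatenate the last term with the second-to-last: %%·~~ = %%~~, %%~~·%% = %%~~%%, …
So term 8 is %%~~%%%%~~%%~~%%%%~~%%%%~~·%%~~%%%%~~%%~~%%.

%%~~%%%%~~%%~~%%%%~~%%%%~~%%~~%%%%~~%%~~%%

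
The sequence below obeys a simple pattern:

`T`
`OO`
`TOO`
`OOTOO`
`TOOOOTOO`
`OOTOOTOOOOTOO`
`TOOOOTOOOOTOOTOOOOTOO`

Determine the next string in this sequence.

OOTOOTOOOOTOOTOOOOTOOOOTOOTOOOOTOO

This is a Fibonacci-style word recurrence s(k) = s(k−2)·s(k−1): e.g. T·OO = TOO.
So term 8 is OOTOOTOOOOTOO·TOOOOTOOOOTOOTOOOOTOO.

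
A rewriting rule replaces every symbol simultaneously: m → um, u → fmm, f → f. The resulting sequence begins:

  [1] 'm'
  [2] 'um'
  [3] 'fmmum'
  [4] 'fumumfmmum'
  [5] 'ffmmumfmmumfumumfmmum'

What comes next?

Rewriting the 21 symbols of ffmmumfmmumfumumfmmum one by one yields f f um um fmm um f um um fmm um f fmm um fmm um f um um fmm um; concatenated:

ffumumfmmumfumumfmmumffmmumfmmumfumumfmmum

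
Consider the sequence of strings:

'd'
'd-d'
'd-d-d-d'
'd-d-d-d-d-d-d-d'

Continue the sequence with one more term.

s(k+1) = s(k)·-·s(k) — each term doubles the last with '-' between the halves.
One more doubling of d-d-d-d-d-d-d-d gives the answer.

d-d-d-d-d-d-d-d-d-d-d-d-d-d-d-d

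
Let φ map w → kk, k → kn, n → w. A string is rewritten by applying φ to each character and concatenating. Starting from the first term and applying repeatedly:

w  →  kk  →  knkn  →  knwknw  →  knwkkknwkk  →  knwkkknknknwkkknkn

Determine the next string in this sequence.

knwkkknknknwknwknwkkknknknwknw

φ(knwkkknknknwkkknkn) expands symbol-by-symbol to kn w kk kn kn kn w kn w kn w kk kn kn kn w kn w; joining the 18 pieces gives the next term.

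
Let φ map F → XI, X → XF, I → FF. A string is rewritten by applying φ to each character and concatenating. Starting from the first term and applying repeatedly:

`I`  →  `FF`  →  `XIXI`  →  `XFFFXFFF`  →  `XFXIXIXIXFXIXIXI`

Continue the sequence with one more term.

Applying the rule to each of the 16 symbols of XFXIXIXIXFXIXIXI gives the pieces XF XI XF FF XF FF XF FF XF XI XF FF XF FF XF FF, which concatenate to the answer.

XFXIXFFFXFFFXFFFXFXIXFFFXFFFXFFF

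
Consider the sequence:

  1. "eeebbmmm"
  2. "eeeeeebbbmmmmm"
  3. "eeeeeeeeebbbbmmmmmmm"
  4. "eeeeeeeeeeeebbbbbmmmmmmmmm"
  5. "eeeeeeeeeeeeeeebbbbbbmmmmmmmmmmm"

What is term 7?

Reading off run lengths: e runs 3, 6, 9, 12, 15; b runs 2, 3, 4, 5, 6; m runs 3, 5, 7, 9, 11 — each is linear in n (n = 1, 2, …).
At n = 7 the blocks have lengths 21, 8, 15.

eeeeeeeeeeeeeeeeeeeeebbbbbbbbmmmmmmmmmmmmmmm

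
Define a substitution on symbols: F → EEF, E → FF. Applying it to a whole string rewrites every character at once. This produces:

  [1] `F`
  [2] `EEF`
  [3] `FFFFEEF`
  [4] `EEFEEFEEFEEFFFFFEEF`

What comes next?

FFFFEEFFFFFEEFFFFFEEFFFFFEEFEEFEEFEEFEEFFFFFEEF

Applying the rule to each of the 19 symbols of EEFEEFEEFEEFFFFFEEF gives the pieces FF FF EEF FF FF EEF FF FF EEF FF FF EEF EEF EEF EEF EEF FF FF EEF, which concatenate to the answer.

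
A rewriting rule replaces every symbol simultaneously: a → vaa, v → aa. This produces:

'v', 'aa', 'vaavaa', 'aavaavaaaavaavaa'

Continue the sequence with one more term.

Replace each of the 16 characters of aavaavaaaavaavaa in place — vaa vaa aa vaa vaa aa vaa vaa vaa vaa aa vaa vaa aa vaa vaa — and concatenate.

vaavaaaavaavaaaavaavaavaavaaaavaavaaaavaavaa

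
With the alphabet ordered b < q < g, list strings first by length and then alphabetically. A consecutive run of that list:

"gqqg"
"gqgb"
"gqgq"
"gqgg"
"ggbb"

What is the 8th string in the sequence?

Advancing 3 positions from ggbb through ggbb → ggbq → ggbg reaches term 8.

ggqb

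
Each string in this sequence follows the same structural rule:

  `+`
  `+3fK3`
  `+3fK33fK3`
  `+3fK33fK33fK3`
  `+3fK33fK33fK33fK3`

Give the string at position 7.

Every step adds 3fK3 to the end: s(k+1) = s(k)·3fK3.
From +3fK33fK33fK33fK3, 2 further steps: +3fK33fK33fK33fK3 → +3fK33fK33fK33fK33fK3 → (answer).

+3fK33fK33fK33fK33fK33fK3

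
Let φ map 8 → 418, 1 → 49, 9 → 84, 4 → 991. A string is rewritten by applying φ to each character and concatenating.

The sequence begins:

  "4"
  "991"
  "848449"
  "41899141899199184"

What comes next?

Rewriting the 17 symbols of 41899141899199184 one by one yields 991 49 418 84 84 49 991 49 418 84 84 49 84 84 49 418 991; concatenated:

9914941884844999149418848449848449418991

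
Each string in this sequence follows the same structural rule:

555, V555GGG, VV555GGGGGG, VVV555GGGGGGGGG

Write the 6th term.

VVVVV555GGGGGGGGGGGGGGG

Each term wraps the previous one in V on the left and GGG on the right.
From VVV555GGGGGGGGG, 2 further steps: VVV555GGGGGGGGG → VVVV555GGGGGGGGGGGG → (answer).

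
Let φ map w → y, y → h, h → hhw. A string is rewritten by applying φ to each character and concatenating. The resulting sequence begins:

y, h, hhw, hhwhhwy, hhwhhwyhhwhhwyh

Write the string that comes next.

hhwhhwyhhwhhwyhhhwhhwyhhwhhwyhhhw

Replace each of the 15 characters of hhwhhwyhhwhhwyh in place — hhw hhw y hhw hhw y h hhw hhw y hhw hhw y h hhw — and concatenate.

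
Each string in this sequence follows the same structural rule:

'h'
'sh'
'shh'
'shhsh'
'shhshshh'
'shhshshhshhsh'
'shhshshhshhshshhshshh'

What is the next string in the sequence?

From term 3 onward, concatenate the last term with the second-to-last: sh·h = shh, shh·sh = shhsh, …
So term 8 is shhshshhshhshshhshshh·shhshshhshhsh.

shhshshhshhshshhshshhshhshshhshhsh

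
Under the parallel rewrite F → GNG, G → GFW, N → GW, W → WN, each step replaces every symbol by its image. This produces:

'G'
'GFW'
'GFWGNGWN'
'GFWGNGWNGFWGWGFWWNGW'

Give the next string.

Rewriting the 20 symbols of GFWGNGWNGFWGWGFWWNGW one by one yields GFW GNG WN GFW GW GFW WN GW GFW GNG WN GFW WN GFW GNG WN WN GW GFW WN; concatenated:

GFWGNGWNGFWGWGFWWNGWGFWGNGWNGFWWNGFWGNGWNWNGWGFWWN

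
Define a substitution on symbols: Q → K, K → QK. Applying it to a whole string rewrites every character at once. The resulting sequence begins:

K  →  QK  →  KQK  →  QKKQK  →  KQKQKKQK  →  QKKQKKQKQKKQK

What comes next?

φ(QKKQKKQKQKKQK) expands symbol-by-symbol to K QK QK K QK QK K QK K QK QK K QK; joining the 13 pieces gives the next term.

KQKQKKQKQKKQKKQKQKKQK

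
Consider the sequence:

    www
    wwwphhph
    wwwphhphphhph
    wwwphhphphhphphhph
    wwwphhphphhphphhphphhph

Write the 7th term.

Each term is the previous one with phhph appended.
From wwwphhphphhphphhphphhph, 2 further steps: wwwphhphphhphphhphphhph → wwwphhphphhphphhphphhphphhph → (answer).

wwwphhphphhphphhphphhphphhphphhph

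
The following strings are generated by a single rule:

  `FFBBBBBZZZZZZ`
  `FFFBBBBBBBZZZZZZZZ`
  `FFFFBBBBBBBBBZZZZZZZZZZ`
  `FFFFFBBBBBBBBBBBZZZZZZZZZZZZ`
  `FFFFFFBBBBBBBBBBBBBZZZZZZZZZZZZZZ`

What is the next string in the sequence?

FFFFFFFBBBBBBBBBBBBBBBZZZZZZZZZZZZZZZZ

Term n consists of n F's, followed by 2n+1 B's, followed by 2n+2 Z's, where the shown terms are n = 2, 3, 4, 5, 6.
At n = 7 the blocks have lengths 7, 15, 16.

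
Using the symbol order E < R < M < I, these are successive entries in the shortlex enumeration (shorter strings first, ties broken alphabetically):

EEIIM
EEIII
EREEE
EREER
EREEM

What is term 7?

Stepping forward 2 times from EREEM: EREEM → EREEI, then the target.

ERERE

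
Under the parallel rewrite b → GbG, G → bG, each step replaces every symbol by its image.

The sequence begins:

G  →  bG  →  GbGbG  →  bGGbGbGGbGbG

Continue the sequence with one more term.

GbGbGbGGbGbGGbGbGbGGbGbGGbGbG

Expanding bGGbGbGGbGbG: b→GbG, G→bG, G→bG, b→GbG, G→bG, b→GbG, G→bG, G→bG, b→GbG, G→bG, b→GbG, G→bG. Concatenated: GbG bG bG GbG bG GbG bG bG GbG bG GbG bG.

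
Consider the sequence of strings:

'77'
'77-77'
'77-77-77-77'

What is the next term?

Each string is two copies of the previous one joined by '-'.
So the next term is two copies of 77-77-77-77 with '-' between the halves.

77-77-77-77-77-77-77-77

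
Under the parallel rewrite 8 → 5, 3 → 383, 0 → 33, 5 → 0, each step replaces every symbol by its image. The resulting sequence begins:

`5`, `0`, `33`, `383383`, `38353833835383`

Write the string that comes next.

φ(38353833835383) expands symbol-by-symbol to 383 5 383 0 383 5 383 383 5 383 0 383 5 383; joining the 14 pieces gives the next term.

383538303835383383538303835383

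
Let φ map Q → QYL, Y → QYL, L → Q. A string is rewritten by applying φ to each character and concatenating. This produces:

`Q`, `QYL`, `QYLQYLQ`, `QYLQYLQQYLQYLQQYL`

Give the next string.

QYLQYLQQYLQYLQQYLQYLQYLQQYLQYLQQYLQYLQYLQ

Replace each of the 17 characters of QYLQYLQQYLQYLQQYL in place — QYL QYL Q QYL QYL Q QYL QYL QYL Q QYL QYL Q QYL QYL QYL Q — and concatenate.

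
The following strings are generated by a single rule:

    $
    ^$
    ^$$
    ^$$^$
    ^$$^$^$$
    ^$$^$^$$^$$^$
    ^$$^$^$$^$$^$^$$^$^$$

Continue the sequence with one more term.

^$$^$^$$^$$^$^$$^$^$$^$$^$^$$^$$^$

From term 3 onward, concatenate the last term with the second-to-last: ^$·$ = ^$$, ^$$·^$ = ^$$^$, …
So term 8 is ^$$^$^$$^$$^$^$$^$^$$·^$$^$^$$^$$^$.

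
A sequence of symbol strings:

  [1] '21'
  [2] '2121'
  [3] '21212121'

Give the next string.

2121212121212121

Every step duplicates the string.
So the next term is two copies of 21212121.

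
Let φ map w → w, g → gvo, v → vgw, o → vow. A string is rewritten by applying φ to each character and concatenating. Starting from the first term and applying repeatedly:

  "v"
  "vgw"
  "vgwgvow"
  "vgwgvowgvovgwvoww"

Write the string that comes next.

vgwgvowgvovgwvowwgvovgwvowvgwgvowvgwvowww

φ(vgwgvowgvovgwvoww) expands symbol-by-symbol to vgw gvo w gvo vgw vow w gvo vgw vow vgw gvo w vgw vow w w; joining the 17 pieces gives the next term.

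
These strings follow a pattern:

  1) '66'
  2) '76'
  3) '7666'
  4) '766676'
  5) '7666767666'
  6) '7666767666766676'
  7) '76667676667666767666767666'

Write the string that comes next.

766676766676667676667676667666767666766676

From term 3 onward, concatenate the last term with the second-to-last: 76·66 = 7666, 7666·76 = 766676, …
The next term joins 76667676667666767666767666 and 7666767666766676.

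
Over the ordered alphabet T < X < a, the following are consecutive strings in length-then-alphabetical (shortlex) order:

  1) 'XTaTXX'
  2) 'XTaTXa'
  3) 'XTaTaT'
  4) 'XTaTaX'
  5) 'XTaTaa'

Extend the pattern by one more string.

XTaXTT

Find the rightmost character of XTaTaa below a, bump it to the next letter, and reset everything to its right to T.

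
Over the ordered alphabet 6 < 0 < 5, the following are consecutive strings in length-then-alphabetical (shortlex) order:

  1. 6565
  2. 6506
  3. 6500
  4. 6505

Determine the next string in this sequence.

The successor of 6505 increments the rightmost position that isn't already 5 and resets every position after it to 6.

6556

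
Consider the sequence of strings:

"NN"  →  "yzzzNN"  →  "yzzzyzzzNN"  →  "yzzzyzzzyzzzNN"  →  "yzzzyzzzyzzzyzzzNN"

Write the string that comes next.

Every step adds yzzz at the front: s(k+1) = yzzz·s(k).
Applying this once more to yzzzyzzzyzzzyzzzNN:

yzzzyzzzyzzzyzzzyzzzNN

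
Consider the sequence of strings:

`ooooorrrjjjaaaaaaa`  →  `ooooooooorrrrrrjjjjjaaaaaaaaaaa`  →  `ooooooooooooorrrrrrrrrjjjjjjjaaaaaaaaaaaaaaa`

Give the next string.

Each string has the form o^{4n+1} r^{3n} j^{2n+1} a^{4n+3} (n = 1, 2, …).
Setting n = 4 gives 17, 12, 9, 19 characters in each block.

ooooooooooooooooorrrrrrrrrrrrjjjjjjjjjaaaaaaaaaaaaaaaaaaa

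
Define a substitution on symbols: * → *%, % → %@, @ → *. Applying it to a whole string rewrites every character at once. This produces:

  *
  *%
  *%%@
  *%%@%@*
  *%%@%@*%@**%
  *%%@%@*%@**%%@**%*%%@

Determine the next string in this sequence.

Applying the rule to each of the 21 symbols of *%%@%@*%@**%%@**%*%%@ gives the pieces *% %@ %@ * %@ * *% %@ * *% *% %@ %@ * *% *% %@ *% %@ %@ *, which concatenate to the answer.

*%%@%@*%@**%%@**%*%%@%@**%*%%@*%%@%@*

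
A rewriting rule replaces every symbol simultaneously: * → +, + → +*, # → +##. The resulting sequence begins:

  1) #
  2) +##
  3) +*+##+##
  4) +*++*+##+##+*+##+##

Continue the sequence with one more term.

+*++*+*++*+##+##+*+##+##+*++*+##+##+*+##+##

Applying the rule to each of the 19 symbols of +*++*+##+##+*+##+## gives the pieces +* + +* +* + +* +## +## +* +## +## +* + +* +## +## +* +## +##, which concatenate to the answer.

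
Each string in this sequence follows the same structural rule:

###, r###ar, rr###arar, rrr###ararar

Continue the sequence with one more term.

s(k+1) = r·s(k)·ar, so each term gains r as a prefix and ar as a suffix.
So the next term is r·rrr###ararar·ar.

rrrr###arararar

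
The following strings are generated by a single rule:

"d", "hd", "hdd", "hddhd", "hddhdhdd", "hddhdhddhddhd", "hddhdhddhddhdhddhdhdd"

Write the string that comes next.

hddhdhddhddhdhddhdhddhddhdhddhddhd

Each term (from the third on) is the previous term followed by the one before it: term 3 = hd·d = hdd.
The next term joins hddhdhddhddhdhddhdhdd and hddhdhddhddhd.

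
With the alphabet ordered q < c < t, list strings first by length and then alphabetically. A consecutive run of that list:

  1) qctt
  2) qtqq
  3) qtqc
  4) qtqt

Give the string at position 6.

qtcc

Advancing 2 positions from qtqt through qtqt → qtcq reaches term 6.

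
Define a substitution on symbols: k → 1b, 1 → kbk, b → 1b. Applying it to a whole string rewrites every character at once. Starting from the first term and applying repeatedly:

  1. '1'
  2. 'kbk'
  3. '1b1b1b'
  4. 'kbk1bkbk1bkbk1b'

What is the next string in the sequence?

1b1b1bkbk1b1b1b1bkbk1b1b1b1bkbk1b

φ(kbk1bkbk1bkbk1b) expands symbol-by-symbol to 1b 1b 1b kbk 1b 1b 1b 1b kbk 1b 1b 1b 1b kbk 1b; joining the 15 pieces gives the next term.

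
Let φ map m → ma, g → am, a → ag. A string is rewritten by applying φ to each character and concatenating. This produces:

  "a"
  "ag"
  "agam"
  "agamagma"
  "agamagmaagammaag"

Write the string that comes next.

Replace each of the 16 characters of agamagmaagammaag in place — ag am ag ma ag am ma ag ag am ag ma ma ag ag am — and concatenate.

agamagmaagammaagagamagmamaagagam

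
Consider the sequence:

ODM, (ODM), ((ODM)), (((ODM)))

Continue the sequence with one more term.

((((ODM))))

Each term wraps the previous one in ( on the left and ) on the right.
So the next term is (·(((ODM)))·).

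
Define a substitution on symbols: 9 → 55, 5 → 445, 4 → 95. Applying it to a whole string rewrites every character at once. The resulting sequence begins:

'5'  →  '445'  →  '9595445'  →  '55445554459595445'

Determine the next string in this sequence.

Rewriting the 17 symbols of 55445554459595445 one by one yields 445 445 95 95 445 445 445 95 95 445 55 445 55 445 95 95 445; concatenated:

4454459595445445445959544555445554459595445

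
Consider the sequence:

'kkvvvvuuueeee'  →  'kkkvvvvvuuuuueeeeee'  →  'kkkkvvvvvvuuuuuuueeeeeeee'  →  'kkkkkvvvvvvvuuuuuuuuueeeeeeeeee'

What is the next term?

Reading off run lengths: k runs 2, 3, 4, 5; v runs 4, 5, 6, 7; u runs 3, 5, 7, 9; e runs 4, 6, 8, 10 — each is linear in n, where the shown terms are n = 2, 3, 4, 5.
At n = 6 the blocks have lengths 6, 8, 11, 12.

kkkkkkvvvvvvvvuuuuuuuuuuueeeeeeeeeeee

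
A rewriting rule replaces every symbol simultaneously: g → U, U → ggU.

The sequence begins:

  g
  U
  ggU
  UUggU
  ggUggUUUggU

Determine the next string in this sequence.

UUggUUUggUggUggUUUggU

Expanding ggUggUUUggU: g→U, g→U, U→ggU, g→U, g→U, U→ggU, U→ggU, U→ggU, g→U, g→U, U→ggU. Concatenated: U U ggU U U ggU ggU ggU U U ggU.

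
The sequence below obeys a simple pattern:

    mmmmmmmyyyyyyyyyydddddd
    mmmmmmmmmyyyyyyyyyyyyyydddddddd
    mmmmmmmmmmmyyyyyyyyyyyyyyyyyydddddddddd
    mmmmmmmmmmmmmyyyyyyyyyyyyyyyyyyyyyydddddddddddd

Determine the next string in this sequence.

mmmmmmmmmmmmmmmyyyyyyyyyyyyyyyyyyyyyyyyyydddddddddddddd

Each string has the form m^{2n+1} y^{4n-2} d^{2n}, where the shown terms are n = 3, 4, 5, 6.
For the next term, n = 7, so the run lengths are 15, 26, 14.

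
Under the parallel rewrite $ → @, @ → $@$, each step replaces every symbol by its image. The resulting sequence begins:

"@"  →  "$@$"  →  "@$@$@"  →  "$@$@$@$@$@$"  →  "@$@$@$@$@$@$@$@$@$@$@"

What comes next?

Replace each of the 21 characters of @$@$@$@$@$@$@$@$@$@$@ in place — $@$ @ $@$ @ $@$ @ $@$ @ $@$ @ $@$ @ $@$ @ $@$ @ $@$ @ $@$ @ $@$ — and concatenate.

$@$@$@$@$@$@$@$@$@$@$@$@$@$@$@$@$@$@$@$@$@$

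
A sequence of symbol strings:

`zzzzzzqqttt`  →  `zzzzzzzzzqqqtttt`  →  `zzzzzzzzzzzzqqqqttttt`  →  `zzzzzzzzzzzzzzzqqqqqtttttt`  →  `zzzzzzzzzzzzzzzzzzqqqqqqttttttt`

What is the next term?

zzzzzzzzzzzzzzzzzzzzzqqqqqqqtttttttt

The n-th term is 3n z's then n q's then n+1 t's, where the shown terms are n = 2, 3, 4, 5, 6.
Setting n = 7 gives 21, 7, 8 characters in each block.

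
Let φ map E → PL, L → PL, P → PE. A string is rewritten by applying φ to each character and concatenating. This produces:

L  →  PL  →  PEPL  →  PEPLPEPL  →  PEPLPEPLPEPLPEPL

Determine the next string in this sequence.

PEPLPEPLPEPLPEPLPEPLPEPLPEPLPEPL

Applying the rule to each of the 16 symbols of PEPLPEPLPEPLPEPL gives the pieces PE PL PE PL PE PL PE PL PE PL PE PL PE PL PE PL, which concatenate to the answer.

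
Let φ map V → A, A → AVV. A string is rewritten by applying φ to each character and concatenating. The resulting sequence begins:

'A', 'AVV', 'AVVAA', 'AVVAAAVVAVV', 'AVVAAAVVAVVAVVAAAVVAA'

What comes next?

φ(AVVAAAVVAVVAVVAAAVVAA) expands symbol-by-symbol to AVV A A AVV AVV AVV A A AVV A A AVV A A AVV AVV AVV A A AVV AVV; joining the 21 pieces gives the next term.

AVVAAAVVAVVAVVAAAVVAAAVVAAAVVAVVAVVAAAVVAVV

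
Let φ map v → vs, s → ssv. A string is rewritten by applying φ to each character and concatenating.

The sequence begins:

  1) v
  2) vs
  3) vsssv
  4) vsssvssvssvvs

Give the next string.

Replace each of the 13 characters of vsssvssvssvvs in place — vs ssv ssv ssv vs ssv ssv vs ssv ssv vs vs ssv — and concatenate.

vsssvssvssvvsssvssvvsssvssvvsvsssv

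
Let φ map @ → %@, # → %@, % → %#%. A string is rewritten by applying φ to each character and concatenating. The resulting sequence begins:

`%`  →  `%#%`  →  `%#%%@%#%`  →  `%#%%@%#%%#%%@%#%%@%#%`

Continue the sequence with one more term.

Rewriting the 21 symbols of %#%%@%#%%#%%@%#%%@%#% one by one yields %#% %@ %#% %#% %@ %#% %@ %#% %#% %@ %#% %#% %@ %#% %@ %#% %#% %@ %#% %@ %#%; concatenated:

%#%%@%#%%#%%@%#%%@%#%%#%%@%#%%#%%@%#%%@%#%%#%%@%#%%@%#%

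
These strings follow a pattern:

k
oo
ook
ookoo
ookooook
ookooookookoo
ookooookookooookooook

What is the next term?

ookooookookooookooookookooookookoo

Each term (from the third on) is the previous term followed by the one before it: term 3 = oo·k = ook.
Continuing: ookooookookooookooook · ookooookookoo gives term 8.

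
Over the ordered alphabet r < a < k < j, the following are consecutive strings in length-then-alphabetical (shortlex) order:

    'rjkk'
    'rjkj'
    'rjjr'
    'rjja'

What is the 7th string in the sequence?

Continuing the enumeration 3 steps past rjja: rjja → rjjk → rjjj → (answer).

arrr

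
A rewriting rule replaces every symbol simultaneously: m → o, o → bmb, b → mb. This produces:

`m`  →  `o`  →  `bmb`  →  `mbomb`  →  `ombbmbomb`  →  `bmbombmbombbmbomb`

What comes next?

mbombbmbombombbmbombmbombbmbomb

Applying the rule to each of the 17 symbols of bmbombmbombbmbomb gives the pieces mb o mb bmb o mb o mb bmb o mb mb o mb bmb o mb, which concatenate to the answer.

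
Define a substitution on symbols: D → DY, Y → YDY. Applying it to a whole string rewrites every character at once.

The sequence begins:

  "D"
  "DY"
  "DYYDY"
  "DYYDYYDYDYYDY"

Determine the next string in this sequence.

Replace each of the 13 characters of DYYDYYDYDYYDY in place — DY YDY YDY DY YDY YDY DY YDY DY YDY YDY DY YDY — and concatenate.

DYYDYYDYDYYDYYDYDYYDYDYYDYYDYDYYDY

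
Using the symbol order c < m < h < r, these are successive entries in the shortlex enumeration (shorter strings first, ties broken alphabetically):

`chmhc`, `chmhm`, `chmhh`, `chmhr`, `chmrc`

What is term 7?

Continuing the enumeration 2 steps past chmrc: chmrc → chmrm → (answer).

chmrh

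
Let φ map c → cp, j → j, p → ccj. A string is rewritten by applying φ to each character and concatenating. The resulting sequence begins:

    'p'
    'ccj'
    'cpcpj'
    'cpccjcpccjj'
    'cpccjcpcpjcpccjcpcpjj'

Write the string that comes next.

φ(cpccjcpcpjcpccjcpcpjj) expands symbol-by-symbol to cp ccj cp cp j cp ccj cp ccj j cp ccj cp cp j cp ccj cp ccj j j; joining the 21 pieces gives the next term.

cpccjcpcpjcpccjcpccjjcpccjcpcpjcpccjcpccjjj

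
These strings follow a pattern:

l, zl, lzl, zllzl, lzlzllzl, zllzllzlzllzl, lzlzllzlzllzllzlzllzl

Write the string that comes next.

Each term (from the third on) is the two preceding terms concatenated in order: term 3 = l·zl = lzl.
Continuing: zllzllzlzllzl · lzlzllzlzllzllzlzllzl gives term 8.

zllzllzlzllzllzlzllzlzllzllzlzllzl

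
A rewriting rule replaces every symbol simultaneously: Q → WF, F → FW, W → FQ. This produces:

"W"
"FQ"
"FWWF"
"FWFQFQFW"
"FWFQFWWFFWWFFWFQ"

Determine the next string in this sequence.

φ(FWFQFWWFFWWFFWFQ) expands symbol-by-symbol to FW FQ FW WF FW FQ FQ FW FW FQ FQ FW FW FQ FW WF; joining the 16 pieces gives the next term.

FWFQFWWFFWFQFQFWFWFQFQFWFWFQFWWF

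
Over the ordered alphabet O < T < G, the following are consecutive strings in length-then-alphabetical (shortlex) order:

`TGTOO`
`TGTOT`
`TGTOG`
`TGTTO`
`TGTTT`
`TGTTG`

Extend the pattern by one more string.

The successor of TGTTG increments the rightmost position that isn't already G and resets every position after it to O.

TGTGO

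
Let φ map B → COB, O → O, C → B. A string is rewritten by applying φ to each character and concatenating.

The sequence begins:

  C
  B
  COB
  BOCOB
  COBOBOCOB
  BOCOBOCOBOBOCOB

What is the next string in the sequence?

Applying the rule to each of the 15 symbols of BOCOBOCOBOBOCOB gives the pieces COB O B O COB O B O COB O COB O B O COB, which concatenate to the answer.

COBOBOCOBOBOCOBOCOBOBOCOB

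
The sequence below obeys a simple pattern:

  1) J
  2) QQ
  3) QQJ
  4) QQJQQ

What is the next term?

QQJQQQQJ

From term 3 onward, concatenate the last term with the second-to-last: QQ·J = QQJ, QQJ·QQ = QQJQQ, …
Continuing: QQJQQ · QQJ gives term 5.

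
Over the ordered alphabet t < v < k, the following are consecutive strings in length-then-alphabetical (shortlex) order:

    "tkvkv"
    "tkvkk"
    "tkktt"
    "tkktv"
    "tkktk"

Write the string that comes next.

Treat tkktk as a base-3 numeral over the given alphabet and add one, carrying through any trailing k's.

tkkvt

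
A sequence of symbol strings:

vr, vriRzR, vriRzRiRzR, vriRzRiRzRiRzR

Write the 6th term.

Every step adds iRzR to the end: s(k+1) = s(k)·iRzR.
From vriRzRiRzRiRzR, 2 further steps: vriRzRiRzRiRzR → vriRzRiRzRiRzRiRzR → (answer).

vriRzRiRzRiRzRiRzRiRzR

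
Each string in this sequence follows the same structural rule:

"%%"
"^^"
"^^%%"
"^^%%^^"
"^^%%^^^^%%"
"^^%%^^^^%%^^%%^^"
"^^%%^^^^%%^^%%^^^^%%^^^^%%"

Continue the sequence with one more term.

This is a Fibonacci-style word recurrence s(k) = s(k−1)·s(k−2): e.g. ^^·%% = ^^%%.
So term 8 is ^^%%^^^^%%^^%%^^^^%%^^^^%%·^^%%^^^^%%^^%%^^.

^^%%^^^^%%^^%%^^^^%%^^^^%%^^%%^^^^%%^^%%^^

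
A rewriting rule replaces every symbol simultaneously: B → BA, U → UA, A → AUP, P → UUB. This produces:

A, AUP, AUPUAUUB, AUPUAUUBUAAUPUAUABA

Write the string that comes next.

AUPUAUUBUAAUPUAUABAUAAUPAUPUAUUBUAAUPUAAUPBAAUP

Applying the rule to each of the 19 symbols of AUPUAUUBUAAUPUAUABA gives the pieces AUP UA UUB UA AUP UA UA BA UA AUP AUP UA UUB UA AUP UA AUP BA AUP, which concatenate to the answer.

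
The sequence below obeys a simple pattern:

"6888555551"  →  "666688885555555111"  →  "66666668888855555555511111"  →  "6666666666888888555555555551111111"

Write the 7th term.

Reading off run lengths: 6 runs 1, 4, 7, 10; 8 runs 3, 4, 5, 6; 5 runs 5, 7, 9, 11; 1 runs 1, 3, 5, 7 — each is linear in n (n = 1, 2, …).
At n = 7 the blocks have lengths 19, 9, 17, 13.

6666666666666666666888888888555555555555555551111111111111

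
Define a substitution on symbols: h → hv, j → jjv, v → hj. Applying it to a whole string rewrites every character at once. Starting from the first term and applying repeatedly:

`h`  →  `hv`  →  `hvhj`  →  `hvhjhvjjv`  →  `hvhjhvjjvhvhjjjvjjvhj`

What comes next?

hvhjhvjjvhvhjjjvjjvhjhvhjhvjjvjjvjjvhjjjvjjvhjhvjjv

φ(hvhjhvjjvhvhjjjvjjvhj) expands symbol-by-symbol to hv hj hv jjv hv hj jjv jjv hj hv hj hv jjv jjv jjv hj jjv jjv hj hv jjv; joining the 21 pieces gives the next term.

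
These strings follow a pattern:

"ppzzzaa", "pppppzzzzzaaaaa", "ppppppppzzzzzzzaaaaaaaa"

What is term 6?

pppppppppppppppppzzzzzzzzzzzzzaaaaaaaaaaaaaaaaa

Each string has the form p^{3n-1} z^{2n+1} a^{3n-1} (n = 1, 2, …).
At n = 6 the blocks have lengths 17, 13, 17.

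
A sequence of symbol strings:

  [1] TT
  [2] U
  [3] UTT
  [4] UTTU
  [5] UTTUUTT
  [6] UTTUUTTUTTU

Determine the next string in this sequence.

Each term (from the third on) is the previous term followed by the one before it: term 3 = U·TT = UTT.
Continuing: UTTUUTTUTTU · UTTUUTT gives term 7.

UTTUUTTUTTUUTTUUTT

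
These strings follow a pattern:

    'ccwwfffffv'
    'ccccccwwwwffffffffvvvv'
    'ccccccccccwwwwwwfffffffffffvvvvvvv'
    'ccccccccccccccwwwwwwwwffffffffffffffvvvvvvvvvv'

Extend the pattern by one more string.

ccccccccccccccccccwwwwwwwwwwfffffffffffffffffvvvvvvvvvvvvv

Each string has the form c^{4n-2} w^{2n} f^{3n+2} v^{3n-2} (n = 1, 2, …).
For the next term, n = 5, so the run lengths are 18, 10, 17, 13.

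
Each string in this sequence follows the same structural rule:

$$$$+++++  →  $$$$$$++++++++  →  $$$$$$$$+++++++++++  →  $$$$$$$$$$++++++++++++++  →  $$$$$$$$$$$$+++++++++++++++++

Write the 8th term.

$$$$$$$$$$$$$$$$$$++++++++++++++++++++++++++

The n-th term is 2n $'s then 3n-1 +'s, where the shown terms are n = 2, 3, 4, 5, 6.
Setting n = 9 gives 18, 26 characters in each block.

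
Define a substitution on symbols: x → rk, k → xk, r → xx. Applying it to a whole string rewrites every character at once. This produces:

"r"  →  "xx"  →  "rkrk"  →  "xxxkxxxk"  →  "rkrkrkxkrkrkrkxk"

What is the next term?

xxxkxxxkxxxkrkxkxxxkxxxkxxxkrkxk

Applying the rule to each of the 16 symbols of rkrkrkxkrkrkrkxk gives the pieces xx xk xx xk xx xk rk xk xx xk xx xk xx xk rk xk, which concatenate to the answer.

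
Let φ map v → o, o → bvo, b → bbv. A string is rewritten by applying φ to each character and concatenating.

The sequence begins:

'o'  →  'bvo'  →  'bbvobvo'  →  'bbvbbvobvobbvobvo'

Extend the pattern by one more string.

Applying the rule to each of the 17 symbols of bbvbbvobvobbvobvo gives the pieces bbv bbv o bbv bbv o bvo bbv o bvo bbv bbv o bvo bbv o bvo, which concatenate to the answer.

bbvbbvobbvbbvobvobbvobvobbvbbvobvobbvobvo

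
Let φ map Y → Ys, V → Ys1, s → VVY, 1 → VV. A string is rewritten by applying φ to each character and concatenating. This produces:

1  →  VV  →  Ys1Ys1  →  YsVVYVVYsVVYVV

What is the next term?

Applying the rule to each of the 14 symbols of YsVVYVVYsVVYVV gives the pieces Ys VVY Ys1 Ys1 Ys Ys1 Ys1 Ys VVY Ys1 Ys1 Ys Ys1 Ys1, which concatenate to the answer.

YsVVYYs1Ys1YsYs1Ys1YsVVYYs1Ys1YsYs1Ys1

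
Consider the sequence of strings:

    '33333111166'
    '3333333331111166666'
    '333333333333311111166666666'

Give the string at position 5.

3333333333333333333331111111166666666666666

Each string has the form 3^{4n+1} 1^{n+3} 6^{3n-1} (n = 1, 2, …).
For term 5, n = 5, so the run lengths are 21, 8, 14.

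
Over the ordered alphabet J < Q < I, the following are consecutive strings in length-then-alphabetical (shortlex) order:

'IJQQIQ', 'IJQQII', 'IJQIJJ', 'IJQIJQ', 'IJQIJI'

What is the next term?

IJQIQJ

Treat IJQIJI as a base-3 numeral over the given alphabet and add one, carrying through any trailing I's.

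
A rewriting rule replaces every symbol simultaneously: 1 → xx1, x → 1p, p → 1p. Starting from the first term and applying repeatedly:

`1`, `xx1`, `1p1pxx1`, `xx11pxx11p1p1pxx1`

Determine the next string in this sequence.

Replace each of the 17 characters of xx11pxx11p1p1pxx1 in place — 1p 1p xx1 xx1 1p 1p 1p xx1 xx1 1p xx1 1p xx1 1p 1p 1p xx1 — and concatenate.

1p1pxx1xx11p1p1pxx1xx11pxx11pxx11p1p1pxx1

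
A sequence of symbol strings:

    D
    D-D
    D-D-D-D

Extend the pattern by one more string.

D-D-D-D-D-D-D-D

Each string is two copies of the previous one joined by '-'.
So the next term is two copies of D-D-D-D with '-' between the halves.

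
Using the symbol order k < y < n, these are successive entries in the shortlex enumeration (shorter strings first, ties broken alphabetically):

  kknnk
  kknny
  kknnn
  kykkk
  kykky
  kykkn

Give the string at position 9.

kykyn

Continuing the enumeration 3 steps past kykkn: kykkn → kykyk → kykyy → (answer).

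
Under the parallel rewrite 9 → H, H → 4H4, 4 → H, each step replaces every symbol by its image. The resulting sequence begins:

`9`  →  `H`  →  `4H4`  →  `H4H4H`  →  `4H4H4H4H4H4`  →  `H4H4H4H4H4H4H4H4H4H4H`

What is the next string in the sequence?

4H4H4H4H4H4H4H4H4H4H4H4H4H4H4H4H4H4H4H4H4H4

Replace each of the 21 characters of H4H4H4H4H4H4H4H4H4H4H in place — 4H4 H 4H4 H 4H4 H 4H4 H 4H4 H 4H4 H 4H4 H 4H4 H 4H4 H 4H4 H 4H4 — and concatenate.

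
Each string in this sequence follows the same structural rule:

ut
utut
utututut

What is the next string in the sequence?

s(k+1) = s(k)·s(k) — each term doubles the last.
One more doubling of utututut gives the answer.

utututututututut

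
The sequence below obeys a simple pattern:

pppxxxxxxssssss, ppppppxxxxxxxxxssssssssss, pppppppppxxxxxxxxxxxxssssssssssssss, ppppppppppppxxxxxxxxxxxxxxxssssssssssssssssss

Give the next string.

Reading off run lengths: p runs 3, 6, 9, 12; x runs 6, 9, 12, 15; s runs 6, 10, 14, 18 — each is linear in n (n = 1, 2, …).
For the next term, n = 5, so the run lengths are 15, 18, 22.

pppppppppppppppxxxxxxxxxxxxxxxxxxssssssssssssssssssssss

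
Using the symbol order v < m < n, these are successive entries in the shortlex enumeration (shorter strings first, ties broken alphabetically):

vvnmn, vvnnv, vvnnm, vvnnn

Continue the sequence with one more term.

The successor of vvnnn increments the rightmost position that isn't already n and resets every position after it to v.

vmvvv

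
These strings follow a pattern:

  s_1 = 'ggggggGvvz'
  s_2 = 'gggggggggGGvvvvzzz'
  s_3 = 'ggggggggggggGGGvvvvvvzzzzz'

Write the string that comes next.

The n-th term is 3n+3 g's then n G's then 2n v's then 2n-1 z's (n = 1, 2, …).
Setting n = 4 gives 15, 4, 8, 7 characters in each block.

gggggggggggggggGGGGvvvvvvvvzzzzzzz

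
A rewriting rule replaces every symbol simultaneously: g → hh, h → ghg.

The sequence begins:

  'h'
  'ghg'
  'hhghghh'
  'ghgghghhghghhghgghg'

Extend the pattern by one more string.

Replace each of the 19 characters of ghgghghhghghhghgghg in place — hh ghg hh hh ghg hh ghg ghg hh ghg hh ghg ghg hh ghg hh hh ghg hh — and concatenate.

hhghghhhhghghhghgghghhghghhghgghghhghghhhhghghh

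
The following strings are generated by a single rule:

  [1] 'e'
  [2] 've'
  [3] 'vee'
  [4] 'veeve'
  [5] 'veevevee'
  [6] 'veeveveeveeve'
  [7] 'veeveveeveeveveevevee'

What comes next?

This is a Fibonacci-style word recurrence s(k) = s(k−1)·s(k−2): e.g. ve·e = vee.
So term 8 is veeveveeveeveveevevee·veeveveeveeve.

veeveveeveeveveeveveeveeveveeveeve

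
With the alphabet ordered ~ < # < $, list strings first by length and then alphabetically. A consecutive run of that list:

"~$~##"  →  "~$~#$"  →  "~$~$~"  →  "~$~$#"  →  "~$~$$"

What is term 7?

~$#~#

Continuing the enumeration 2 steps past ~$~$$: ~$~$$ → ~$#~~ → (answer).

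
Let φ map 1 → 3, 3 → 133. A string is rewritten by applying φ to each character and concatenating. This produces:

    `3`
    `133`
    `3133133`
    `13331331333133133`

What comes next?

31331331333133133313313313331331333133133

φ(13331331333133133) expands symbol-by-symbol to 3 133 133 133 3 133 133 3 133 133 133 3 133 133 3 133 133; joining the 17 pieces gives the next term.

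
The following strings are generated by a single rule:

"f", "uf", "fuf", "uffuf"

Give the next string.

From term 3 onward, concatenate the second-to-last term with the last: f·uf = fuf, uf·fuf = uffuf, …
Continuing: fuf · uffuf gives term 5.

fufuffuf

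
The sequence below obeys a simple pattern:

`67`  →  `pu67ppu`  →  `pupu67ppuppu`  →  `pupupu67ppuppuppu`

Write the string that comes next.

s(k+1) = pu·s(k)·ppu, so each term gains pu as a prefix and ppu as a suffix.
So the next term is pu·pupupu67ppuppuppu·ppu.

pupupupu67ppuppuppuppu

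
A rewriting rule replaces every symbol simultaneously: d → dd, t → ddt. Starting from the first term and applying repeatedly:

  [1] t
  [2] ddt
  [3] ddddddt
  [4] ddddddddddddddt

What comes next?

Replace each of the 15 characters of ddddddddddddddt in place — dd dd dd dd dd dd dd dd dd dd dd dd dd dd ddt — and concatenate.

ddddddddddddddddddddddddddddddt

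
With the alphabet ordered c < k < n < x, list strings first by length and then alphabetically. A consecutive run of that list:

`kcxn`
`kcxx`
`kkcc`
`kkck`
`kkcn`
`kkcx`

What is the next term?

The successor of kkcx increments the rightmost position that isn't already x and resets every position after it to c.

kkkc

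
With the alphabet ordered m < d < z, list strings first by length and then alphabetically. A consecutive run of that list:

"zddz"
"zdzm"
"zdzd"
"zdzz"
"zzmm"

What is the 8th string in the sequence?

zzdm

Stepping forward 3 times from zzmm: zzmm → zzmd → zzmz, then the target.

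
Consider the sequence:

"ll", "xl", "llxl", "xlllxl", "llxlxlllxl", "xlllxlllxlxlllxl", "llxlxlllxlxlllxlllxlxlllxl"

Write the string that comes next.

Each term (from the third on) is the two preceding terms concatenated in order: term 3 = ll·xl = llxl.
So term 8 is xlllxlllxlxlllxl·llxlxlllxlxlllxlllxlxlllxl.

xlllxlllxlxlllxlllxlxlllxlxlllxlllxlxlllxl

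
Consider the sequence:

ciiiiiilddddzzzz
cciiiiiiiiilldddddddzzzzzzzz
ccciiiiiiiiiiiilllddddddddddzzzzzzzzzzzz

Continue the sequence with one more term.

cccciiiiiiiiiiiiiiilllldddddddddddddzzzzzzzzzzzzzzzz

The n-th term is n c's then 3n+3 i's then n l's then 3n+1 d's then 4n z's (n = 1, 2, …).
At n = 4 the blocks have lengths 4, 15, 4, 13, 16.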